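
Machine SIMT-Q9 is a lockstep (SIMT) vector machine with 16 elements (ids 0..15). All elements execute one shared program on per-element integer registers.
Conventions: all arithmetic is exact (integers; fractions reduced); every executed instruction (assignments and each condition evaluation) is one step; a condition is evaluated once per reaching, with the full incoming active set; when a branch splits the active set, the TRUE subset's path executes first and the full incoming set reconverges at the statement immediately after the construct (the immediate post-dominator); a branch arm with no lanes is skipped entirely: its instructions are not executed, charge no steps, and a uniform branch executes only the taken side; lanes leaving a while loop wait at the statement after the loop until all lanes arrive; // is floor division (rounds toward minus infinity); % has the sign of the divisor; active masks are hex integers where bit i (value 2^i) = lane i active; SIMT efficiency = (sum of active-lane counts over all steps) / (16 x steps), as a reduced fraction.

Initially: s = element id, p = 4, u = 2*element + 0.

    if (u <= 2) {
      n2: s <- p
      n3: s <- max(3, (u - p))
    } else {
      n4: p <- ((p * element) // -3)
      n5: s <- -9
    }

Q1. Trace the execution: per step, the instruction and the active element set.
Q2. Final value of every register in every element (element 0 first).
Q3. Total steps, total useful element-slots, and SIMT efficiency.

step 0: eval (u <= 2)                0xffff
step 1: s <- p                       0x0003
step 2: s <- max(3, (u - p))         0x0003
step 3: p <- ((p * element) // -3)   0xfffc
step 4: s <- -9                      0xfffc

Answer: 5 steps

s: 3,3,-9,-9,-9,-9,-9,-9,-9,-9,-9,-9,-9,-9,-9,-9
p: 4,4,-3,-4,-6,-7,-8,-10,-11,-12,-14,-15,-16,-18,-19,-20
u: 0,2,4,6,8,10,12,14,16,18,20,22,24,26,28,30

steps = 5; useful = 48; efficiency = 48/80 = 3/5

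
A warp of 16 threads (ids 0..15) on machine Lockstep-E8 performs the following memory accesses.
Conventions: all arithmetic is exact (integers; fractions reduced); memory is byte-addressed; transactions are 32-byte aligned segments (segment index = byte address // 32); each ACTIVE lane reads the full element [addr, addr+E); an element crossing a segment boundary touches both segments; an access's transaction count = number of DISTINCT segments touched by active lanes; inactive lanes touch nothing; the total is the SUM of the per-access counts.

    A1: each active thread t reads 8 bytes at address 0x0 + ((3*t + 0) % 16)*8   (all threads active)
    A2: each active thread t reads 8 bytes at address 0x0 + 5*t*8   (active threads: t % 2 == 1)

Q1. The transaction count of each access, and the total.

A1: 4 transactions
A2: 8 transactions

Answer: 4,8; total 12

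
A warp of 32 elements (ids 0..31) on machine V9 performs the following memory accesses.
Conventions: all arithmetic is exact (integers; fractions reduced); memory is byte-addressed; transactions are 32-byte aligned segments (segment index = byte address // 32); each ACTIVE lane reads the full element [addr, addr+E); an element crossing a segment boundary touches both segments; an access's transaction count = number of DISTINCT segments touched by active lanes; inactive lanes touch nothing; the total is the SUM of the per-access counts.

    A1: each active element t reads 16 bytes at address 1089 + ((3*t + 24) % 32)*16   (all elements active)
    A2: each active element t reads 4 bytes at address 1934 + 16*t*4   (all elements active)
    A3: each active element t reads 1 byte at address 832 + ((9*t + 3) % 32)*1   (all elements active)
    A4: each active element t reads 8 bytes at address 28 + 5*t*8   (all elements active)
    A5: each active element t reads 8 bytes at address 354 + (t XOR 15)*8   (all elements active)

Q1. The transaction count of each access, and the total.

A1: 17 transactions
A2: 32 transactions
A3: 1 transaction
A4: 40 transactions
A5: 9 transactions

Answer: 17,32,1,40,9; total 99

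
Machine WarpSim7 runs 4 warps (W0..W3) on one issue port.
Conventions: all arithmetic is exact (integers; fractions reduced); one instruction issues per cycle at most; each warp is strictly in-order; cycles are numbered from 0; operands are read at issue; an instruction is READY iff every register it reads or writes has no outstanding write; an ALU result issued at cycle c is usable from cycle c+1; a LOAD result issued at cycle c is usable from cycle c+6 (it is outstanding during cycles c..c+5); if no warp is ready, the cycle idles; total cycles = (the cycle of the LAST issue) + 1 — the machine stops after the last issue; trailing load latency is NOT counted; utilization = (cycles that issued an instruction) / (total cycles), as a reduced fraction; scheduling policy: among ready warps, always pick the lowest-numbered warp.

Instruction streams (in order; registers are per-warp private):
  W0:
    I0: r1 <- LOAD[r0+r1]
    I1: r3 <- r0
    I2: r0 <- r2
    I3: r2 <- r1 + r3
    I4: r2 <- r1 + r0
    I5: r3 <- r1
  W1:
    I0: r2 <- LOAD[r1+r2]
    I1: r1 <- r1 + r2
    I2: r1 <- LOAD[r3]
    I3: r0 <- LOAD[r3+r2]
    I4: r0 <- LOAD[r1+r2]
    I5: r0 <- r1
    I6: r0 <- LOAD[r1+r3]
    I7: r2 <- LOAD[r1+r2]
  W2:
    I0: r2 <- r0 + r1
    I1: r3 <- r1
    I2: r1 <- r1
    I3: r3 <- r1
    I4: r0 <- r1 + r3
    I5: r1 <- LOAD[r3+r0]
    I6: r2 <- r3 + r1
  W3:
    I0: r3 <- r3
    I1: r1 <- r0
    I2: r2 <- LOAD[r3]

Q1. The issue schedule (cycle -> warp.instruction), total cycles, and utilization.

cycle 0: W0.I0
cycle 1: W0.I1
cycle 2: W0.I2
cycle 3: W1.I0
cycle 4: W2.I0
cycle 5: W2.I1
cycle 6: W0.I3
cycle 7: W0.I4
cycle 8: W0.I5
cycle 9: W1.I1
cycle 10: W1.I2
cycle 11: W1.I3
cycle 12: W2.I2
cycle 13: W2.I3
cycle 14: W2.I4
cycle 15: W2.I5
cycle 16: W3.I0
cycle 17: W1.I4
cycle 18: W3.I1
cycle 19: W3.I2
cycle 20: idle
cycle 21: W2.I6
cycle 22: idle
cycle 23: W1.I5
cycle 24: W1.I6
cycle 25: W1.I7

Answer: 26 cycles, utilization 12/13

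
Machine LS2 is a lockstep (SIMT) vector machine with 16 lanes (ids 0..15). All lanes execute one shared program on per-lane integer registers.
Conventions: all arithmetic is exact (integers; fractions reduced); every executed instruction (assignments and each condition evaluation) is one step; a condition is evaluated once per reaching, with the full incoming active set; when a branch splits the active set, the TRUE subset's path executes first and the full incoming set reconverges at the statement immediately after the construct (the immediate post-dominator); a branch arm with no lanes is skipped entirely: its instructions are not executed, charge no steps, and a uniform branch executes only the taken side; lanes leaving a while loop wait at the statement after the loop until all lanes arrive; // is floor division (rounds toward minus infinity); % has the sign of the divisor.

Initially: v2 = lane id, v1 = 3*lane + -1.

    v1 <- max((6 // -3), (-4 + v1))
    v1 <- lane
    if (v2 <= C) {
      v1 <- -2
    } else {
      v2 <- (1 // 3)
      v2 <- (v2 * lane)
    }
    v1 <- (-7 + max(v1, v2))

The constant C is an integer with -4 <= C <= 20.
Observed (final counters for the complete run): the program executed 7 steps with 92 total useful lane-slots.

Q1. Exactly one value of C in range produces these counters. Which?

Answer: C = 3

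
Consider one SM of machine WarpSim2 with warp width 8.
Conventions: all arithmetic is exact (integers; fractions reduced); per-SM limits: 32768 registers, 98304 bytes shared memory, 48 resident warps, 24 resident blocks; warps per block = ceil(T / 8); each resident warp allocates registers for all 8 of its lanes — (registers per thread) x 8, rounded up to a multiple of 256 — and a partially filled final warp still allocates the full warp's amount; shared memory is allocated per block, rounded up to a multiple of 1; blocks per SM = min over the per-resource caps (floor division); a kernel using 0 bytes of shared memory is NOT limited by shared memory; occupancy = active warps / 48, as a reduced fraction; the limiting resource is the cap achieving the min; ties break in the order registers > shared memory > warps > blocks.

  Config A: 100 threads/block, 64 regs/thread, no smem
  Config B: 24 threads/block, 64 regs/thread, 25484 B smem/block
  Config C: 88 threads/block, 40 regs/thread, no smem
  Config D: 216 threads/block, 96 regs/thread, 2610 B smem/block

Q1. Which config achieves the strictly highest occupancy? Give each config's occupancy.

occupancies: A 13/16, B 3/16, C 11/12, D 9/16

Answer: C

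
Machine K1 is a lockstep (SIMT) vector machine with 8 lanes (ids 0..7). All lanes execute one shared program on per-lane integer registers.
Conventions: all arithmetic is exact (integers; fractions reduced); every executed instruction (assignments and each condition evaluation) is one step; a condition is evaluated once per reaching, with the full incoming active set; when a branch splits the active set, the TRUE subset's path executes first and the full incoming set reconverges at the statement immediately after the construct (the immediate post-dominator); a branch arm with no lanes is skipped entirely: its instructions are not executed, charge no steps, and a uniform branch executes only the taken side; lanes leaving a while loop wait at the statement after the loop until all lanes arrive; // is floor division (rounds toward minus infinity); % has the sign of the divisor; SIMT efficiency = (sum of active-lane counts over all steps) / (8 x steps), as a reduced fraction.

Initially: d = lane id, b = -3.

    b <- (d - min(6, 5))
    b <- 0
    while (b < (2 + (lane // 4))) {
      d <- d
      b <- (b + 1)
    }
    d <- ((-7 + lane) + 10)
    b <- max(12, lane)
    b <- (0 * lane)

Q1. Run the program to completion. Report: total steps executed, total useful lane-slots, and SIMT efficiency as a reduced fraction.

Answer: 15 steps, 108 useful, 9/10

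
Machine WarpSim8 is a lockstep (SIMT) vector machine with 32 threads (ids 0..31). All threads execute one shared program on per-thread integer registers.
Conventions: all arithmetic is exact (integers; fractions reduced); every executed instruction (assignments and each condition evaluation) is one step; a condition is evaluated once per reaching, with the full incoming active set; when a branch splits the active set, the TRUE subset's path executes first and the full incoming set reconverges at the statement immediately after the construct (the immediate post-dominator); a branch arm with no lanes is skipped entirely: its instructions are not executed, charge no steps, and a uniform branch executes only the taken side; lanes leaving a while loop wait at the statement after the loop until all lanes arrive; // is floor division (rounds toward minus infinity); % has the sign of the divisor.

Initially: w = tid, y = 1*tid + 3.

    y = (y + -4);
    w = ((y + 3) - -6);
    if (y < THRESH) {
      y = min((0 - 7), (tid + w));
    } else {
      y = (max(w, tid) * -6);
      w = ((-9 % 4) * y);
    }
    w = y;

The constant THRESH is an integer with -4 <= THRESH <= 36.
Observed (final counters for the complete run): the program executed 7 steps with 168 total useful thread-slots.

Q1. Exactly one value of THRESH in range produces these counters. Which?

Answer: THRESH = 23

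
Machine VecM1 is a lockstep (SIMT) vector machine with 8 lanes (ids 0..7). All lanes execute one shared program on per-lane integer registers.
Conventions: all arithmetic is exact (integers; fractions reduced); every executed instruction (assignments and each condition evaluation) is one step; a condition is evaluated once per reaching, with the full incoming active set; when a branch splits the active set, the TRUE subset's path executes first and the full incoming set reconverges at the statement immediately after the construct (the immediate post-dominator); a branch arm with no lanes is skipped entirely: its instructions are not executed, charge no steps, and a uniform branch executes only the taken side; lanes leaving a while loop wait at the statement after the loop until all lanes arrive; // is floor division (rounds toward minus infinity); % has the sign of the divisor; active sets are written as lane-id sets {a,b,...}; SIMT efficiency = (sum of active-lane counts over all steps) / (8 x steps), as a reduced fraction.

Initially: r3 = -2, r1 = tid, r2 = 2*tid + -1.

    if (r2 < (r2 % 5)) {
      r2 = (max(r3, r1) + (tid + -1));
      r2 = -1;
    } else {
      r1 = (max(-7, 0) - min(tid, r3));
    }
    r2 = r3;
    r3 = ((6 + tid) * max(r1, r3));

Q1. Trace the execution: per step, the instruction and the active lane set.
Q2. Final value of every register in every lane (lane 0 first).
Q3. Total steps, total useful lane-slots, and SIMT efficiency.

step 0: eval (r2 < (r2 % 5))         {0,1,2,3,4,5,6,7}
step 1: r2 <- (max(r3, r1) + (tid + -1)) {0}
step 2: r2 <- -1                     {0}
step 3: r1 <- (max(-7, 0) - min(tid, r3)) {1,2,3,4,5,6,7}
step 4: r2 <- r3                     {0,1,2,3,4,5,6,7}
step 5: r3 <- ((6 + tid) * max(r1, r3)) {0,1,2,3,4,5,6,7}

Answer: 6 steps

r3: 0,14,16,18,20,22,24,26
r1: 0,2,2,2,2,2,2,2
r2: -2,-2,-2,-2,-2,-2,-2,-2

steps = 6; useful = 33; efficiency = 33/48 = 11/16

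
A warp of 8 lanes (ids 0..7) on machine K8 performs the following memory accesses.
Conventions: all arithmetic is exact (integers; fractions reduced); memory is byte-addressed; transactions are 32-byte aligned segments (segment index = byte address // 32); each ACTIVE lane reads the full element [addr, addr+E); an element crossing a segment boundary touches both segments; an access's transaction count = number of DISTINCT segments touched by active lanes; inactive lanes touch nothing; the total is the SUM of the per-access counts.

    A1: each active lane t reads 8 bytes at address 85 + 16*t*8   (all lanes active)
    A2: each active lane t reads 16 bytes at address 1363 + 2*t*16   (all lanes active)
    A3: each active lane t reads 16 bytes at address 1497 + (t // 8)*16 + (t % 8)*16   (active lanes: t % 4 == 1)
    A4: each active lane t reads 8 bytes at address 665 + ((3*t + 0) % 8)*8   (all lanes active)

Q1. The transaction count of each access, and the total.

A1: 8 transactions
A2: 9 transactions
A3: 2 transactions
A4: 3 transactions

Answer: 8,9,2,3; total 22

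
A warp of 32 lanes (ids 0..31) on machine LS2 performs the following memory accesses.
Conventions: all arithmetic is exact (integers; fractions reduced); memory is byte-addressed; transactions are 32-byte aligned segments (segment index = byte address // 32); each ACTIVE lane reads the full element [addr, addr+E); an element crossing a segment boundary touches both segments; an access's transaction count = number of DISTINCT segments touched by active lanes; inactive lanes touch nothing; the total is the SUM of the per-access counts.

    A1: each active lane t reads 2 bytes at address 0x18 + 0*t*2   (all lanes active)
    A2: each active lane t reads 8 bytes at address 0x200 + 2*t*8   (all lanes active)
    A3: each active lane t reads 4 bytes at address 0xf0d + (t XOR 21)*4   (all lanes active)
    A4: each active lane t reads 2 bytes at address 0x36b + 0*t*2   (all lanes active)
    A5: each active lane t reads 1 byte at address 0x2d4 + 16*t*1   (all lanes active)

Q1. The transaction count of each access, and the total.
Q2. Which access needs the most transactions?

A1: 1 transaction
A2: 16 transactions
A3: 5 transactions
A4: 1 transaction
A5: 17 transactions

Answer: 1,16,5,1,17; total 40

Answer: A5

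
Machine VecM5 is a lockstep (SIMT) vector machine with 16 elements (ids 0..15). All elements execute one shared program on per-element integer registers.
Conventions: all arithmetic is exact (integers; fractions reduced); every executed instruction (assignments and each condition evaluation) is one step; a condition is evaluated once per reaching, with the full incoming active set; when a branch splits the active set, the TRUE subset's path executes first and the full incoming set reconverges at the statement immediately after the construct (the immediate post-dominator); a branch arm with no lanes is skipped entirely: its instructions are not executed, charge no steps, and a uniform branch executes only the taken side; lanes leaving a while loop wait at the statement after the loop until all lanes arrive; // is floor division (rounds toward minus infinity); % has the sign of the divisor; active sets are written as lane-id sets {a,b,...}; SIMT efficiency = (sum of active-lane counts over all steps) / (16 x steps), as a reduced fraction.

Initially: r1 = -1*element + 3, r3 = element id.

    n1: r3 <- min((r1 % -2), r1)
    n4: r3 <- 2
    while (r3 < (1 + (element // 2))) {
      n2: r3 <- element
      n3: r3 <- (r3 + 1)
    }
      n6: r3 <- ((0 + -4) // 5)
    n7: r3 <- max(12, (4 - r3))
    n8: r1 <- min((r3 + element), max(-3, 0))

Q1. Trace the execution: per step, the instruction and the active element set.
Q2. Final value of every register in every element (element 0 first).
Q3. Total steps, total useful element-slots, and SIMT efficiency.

step 0: r3 <- min((r1 % -2), r1)     {0,1,2,3,4,5,6,7,8,9,10,11,12,13,14,15}
step 1: r3 <- 2                      {0,1,2,3,4,5,6,7,8,9,10,11,12,13,14,15}
step 2: eval (r3 < (1 + (element // 2))) {0,1,2,3,4,5,6,7,8,9,10,11,12,13,14,15}
step 3: r3 <- element                {4,5,6,7,8,9,10,11,12,13,14,15}
step 4: r3 <- (r3 + 1)               {4,5,6,7,8,9,10,11,12,13,14,15}
step 5: eval (r3 < (1 + (element // 2))) {4,5,6,7,8,9,10,11,12,13,14,15}
step 6: r3 <- ((0 + -4) // 5)        {0,1,2,3,4,5,6,7,8,9,10,11,12,13,14,15}
step 7: r3 <- max(12, (4 - r3))      {0,1,2,3,4,5,6,7,8,9,10,11,12,13,14,15}
step 8: r1 <- min((r3 + element), max(-3, 0)) {0,1,2,3,4,5,6,7,8,9,10,11,12,13,14,15}

Answer: 9 steps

r1: 0,0,0,0,0,0,0,0,0,0,0,0,0,0,0,0
r3: 12,12,12,12,12,12,12,12,12,12,12,12,12,12,12,12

steps = 9; useful = 132; efficiency = 132/144 = 11/12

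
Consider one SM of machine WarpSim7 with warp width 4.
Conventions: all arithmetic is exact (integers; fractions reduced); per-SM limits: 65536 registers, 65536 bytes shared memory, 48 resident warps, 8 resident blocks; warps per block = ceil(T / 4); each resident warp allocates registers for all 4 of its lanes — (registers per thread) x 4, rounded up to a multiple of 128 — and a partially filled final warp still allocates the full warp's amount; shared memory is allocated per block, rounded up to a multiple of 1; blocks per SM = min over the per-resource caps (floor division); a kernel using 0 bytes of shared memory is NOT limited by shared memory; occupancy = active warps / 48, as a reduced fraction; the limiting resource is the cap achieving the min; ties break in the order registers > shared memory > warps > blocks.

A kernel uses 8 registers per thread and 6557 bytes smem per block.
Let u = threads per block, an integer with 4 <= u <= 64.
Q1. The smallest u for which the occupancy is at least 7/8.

Answer: u = 21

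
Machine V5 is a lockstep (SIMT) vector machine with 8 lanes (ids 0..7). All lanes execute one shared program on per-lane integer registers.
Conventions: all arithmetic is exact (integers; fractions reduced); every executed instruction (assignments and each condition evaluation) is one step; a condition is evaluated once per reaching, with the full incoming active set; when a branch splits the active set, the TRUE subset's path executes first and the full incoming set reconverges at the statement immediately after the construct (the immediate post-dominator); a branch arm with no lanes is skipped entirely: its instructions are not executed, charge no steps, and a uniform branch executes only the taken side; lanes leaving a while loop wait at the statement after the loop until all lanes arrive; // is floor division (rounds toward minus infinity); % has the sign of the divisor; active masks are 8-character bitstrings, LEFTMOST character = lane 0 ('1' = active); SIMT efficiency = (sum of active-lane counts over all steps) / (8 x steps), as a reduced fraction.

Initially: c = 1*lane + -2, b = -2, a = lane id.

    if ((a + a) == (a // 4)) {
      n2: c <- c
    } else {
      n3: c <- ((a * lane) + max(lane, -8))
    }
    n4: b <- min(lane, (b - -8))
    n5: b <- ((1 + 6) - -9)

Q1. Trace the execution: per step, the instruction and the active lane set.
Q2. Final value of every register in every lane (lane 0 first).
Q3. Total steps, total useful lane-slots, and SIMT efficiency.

step 0: eval ((a + a) == (a // 4))   11111111
step 1: c <- c                       10000000
step 2: c <- ((a * lane) + max(lane, -8)) 01111111
step 3: b <- min(lane, (b - -8))     11111111
step 4: b <- ((1 + 6) - -9)          11111111

Answer: 5 steps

c: -2,2,6,12,20,30,42,56
b: 16,16,16,16,16,16,16,16
a: 0,1,2,3,4,5,6,7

steps = 5; useful = 32; efficiency = 32/40 = 4/5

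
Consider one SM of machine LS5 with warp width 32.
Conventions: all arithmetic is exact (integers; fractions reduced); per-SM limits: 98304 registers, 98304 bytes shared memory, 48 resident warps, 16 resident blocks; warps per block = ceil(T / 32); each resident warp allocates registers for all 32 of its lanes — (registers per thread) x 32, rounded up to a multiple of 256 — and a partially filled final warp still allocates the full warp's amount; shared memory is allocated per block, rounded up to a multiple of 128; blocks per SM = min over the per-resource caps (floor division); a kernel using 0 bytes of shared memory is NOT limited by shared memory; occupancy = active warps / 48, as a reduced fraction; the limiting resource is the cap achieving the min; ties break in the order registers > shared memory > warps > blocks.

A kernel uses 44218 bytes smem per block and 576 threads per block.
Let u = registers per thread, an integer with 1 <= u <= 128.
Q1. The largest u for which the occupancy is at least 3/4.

Answer: u = 80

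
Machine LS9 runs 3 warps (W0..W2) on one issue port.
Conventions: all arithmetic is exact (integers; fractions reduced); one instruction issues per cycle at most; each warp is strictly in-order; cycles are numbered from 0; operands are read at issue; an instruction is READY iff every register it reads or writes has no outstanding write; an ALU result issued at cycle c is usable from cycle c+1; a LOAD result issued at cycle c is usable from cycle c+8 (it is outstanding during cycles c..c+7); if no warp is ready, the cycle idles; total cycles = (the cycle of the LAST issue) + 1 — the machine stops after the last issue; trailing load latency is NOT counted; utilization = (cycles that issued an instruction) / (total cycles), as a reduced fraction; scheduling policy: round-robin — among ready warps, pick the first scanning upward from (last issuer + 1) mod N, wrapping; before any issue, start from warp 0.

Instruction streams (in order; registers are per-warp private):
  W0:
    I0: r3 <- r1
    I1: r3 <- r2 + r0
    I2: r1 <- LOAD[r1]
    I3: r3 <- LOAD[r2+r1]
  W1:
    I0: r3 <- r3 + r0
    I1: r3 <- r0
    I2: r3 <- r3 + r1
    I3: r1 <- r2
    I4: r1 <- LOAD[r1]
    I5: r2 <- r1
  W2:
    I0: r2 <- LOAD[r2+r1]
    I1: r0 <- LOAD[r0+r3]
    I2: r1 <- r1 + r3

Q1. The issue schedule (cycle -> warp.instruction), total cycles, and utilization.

cycle 0: W0.I0
cycle 1: W1.I0
cycle 2: W2.I0
cycle 3: W0.I1
cycle 4: W1.I1
cycle 5: W2.I1
cycle 6: W0.I2
cycle 7: W1.I2
cycle 8: W2.I2
cycle 9: W1.I3
cycle 10: W1.I4
cycle 11: idle
cycle 12: idle
cycle 13: idle
cycle 14: W0.I3
cycle 15: idle
cycle 16: idle
cycle 17: idle
cycle 18: W1.I5

Answer: 19 cycles, utilization 13/19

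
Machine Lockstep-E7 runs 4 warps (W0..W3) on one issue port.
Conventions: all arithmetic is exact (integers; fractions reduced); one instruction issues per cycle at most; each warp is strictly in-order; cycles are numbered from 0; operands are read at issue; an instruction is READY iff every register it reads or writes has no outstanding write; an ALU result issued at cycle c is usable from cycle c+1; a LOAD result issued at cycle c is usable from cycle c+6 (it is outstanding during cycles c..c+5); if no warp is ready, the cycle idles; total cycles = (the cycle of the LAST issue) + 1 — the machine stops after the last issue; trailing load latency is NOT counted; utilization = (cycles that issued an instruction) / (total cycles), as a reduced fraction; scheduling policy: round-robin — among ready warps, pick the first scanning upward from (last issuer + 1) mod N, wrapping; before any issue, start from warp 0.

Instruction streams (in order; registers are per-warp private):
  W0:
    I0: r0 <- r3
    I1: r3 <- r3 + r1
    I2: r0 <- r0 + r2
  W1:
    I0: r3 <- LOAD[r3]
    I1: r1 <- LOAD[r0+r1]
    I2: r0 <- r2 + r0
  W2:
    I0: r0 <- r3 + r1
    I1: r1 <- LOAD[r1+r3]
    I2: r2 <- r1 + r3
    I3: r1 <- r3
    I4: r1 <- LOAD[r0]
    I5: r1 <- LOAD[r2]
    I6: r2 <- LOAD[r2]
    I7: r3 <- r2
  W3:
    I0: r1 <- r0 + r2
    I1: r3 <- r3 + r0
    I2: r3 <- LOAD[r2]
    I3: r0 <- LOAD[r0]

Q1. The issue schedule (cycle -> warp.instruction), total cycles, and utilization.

cycle 0: W0.I0
cycle 1: W1.I0
cycle 2: W2.I0
cycle 3: W3.I0
cycle 4: W0.I1
cycle 5: W1.I1
cycle 6: W2.I1
cycle 7: W3.I1
cycle 8: W0.I2
cycle 9: W1.I2
cycle 10: W3.I2
cycle 11: W3.I3
cycle 12: W2.I2
cycle 13: W2.I3
cycle 14: W2.I4
cycle 15: idle
cycle 16: idle
cycle 17: idle
cycle 18: idle
cycle 19: idle
cycle 20: W2.I5
cycle 21: W2.I6
cycle 22: idle
cycle 23: idle
cycle 24: idle
cycle 25: idle
cycle 26: idle
cycle 27: W2.I7

Answer: 28 cycles, utilization 9/14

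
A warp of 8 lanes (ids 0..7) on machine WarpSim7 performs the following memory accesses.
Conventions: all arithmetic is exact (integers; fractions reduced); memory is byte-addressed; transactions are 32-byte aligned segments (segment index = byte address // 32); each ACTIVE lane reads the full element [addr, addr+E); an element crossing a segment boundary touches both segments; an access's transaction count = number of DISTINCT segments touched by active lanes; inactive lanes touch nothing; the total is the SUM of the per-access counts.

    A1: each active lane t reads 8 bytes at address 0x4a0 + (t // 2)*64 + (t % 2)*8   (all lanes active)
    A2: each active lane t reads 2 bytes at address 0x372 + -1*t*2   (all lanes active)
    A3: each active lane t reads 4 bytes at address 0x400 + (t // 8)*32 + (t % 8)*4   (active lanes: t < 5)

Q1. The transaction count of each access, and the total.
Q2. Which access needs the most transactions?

A1: 4 transactions
A2: 1 transaction
A3: 1 transaction

Answer: 4,1,1; total 6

Answer: A1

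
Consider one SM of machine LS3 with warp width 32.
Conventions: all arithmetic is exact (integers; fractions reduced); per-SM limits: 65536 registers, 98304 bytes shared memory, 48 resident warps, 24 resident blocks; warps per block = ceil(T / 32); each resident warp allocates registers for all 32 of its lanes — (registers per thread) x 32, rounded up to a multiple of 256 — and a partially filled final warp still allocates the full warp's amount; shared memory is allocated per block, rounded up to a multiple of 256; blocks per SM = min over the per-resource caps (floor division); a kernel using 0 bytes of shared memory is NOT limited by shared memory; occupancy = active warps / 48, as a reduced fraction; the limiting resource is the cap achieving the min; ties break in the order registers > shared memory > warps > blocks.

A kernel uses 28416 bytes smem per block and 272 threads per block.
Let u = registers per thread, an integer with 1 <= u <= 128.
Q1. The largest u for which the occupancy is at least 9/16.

Answer: u = 72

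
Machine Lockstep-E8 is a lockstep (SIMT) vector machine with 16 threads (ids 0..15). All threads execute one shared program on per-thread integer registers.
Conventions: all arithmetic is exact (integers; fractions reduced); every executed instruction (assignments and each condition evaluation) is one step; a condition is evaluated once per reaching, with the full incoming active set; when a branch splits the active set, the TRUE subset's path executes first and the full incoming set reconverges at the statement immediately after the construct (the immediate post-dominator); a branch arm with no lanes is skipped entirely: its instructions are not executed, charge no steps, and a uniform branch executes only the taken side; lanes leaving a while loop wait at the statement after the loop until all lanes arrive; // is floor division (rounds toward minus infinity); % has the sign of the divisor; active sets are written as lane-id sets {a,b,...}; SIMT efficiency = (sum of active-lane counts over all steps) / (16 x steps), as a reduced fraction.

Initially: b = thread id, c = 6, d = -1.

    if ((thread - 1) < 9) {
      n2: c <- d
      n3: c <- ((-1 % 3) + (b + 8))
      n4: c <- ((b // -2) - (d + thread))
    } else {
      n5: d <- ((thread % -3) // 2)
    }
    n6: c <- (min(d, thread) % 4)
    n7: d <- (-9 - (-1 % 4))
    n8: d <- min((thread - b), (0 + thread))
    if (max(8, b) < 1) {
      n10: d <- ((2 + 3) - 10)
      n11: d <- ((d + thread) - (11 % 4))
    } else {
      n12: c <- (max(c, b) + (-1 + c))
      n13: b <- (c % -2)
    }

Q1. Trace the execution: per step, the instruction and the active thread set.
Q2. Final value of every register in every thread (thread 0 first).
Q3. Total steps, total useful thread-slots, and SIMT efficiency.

step 0: eval ((thread - 1) < 9)      {0,1,2,3,4,5,6,7,8,9,10,11,12,13,14,15}
step 1: c <- d                       {0,1,2,3,4,5,6,7,8,9}
step 2: c <- ((-1 % 3) + (b + 8))    {0,1,2,3,4,5,6,7,8,9}
step 3: c <- ((b // -2) - (d + thread)) {0,1,2,3,4,5,6,7,8,9}
step 4: d <- ((thread % -3) // 2)    {10,11,12,13,14,15}
step 5: c <- (min(d, thread) % 4)    {0,1,2,3,4,5,6,7,8,9,10,11,12,13,14,15}
step 6: d <- (-9 - (-1 % 4))         {0,1,2,3,4,5,6,7,8,9,10,11,12,13,14,15}
step 7: d <- min((thread - b), (0 + thread)) {0,1,2,3,4,5,6,7,8,9,10,11,12,13,14,15}
step 8: eval (max(8, b) < 1)         {0,1,2,3,4,5,6,7,8,9,10,11,12,13,14,15}
step 9: c <- (max(c, b) + (-1 + c))  {0,1,2,3,4,5,6,7,8,9,10,11,12,13,14,15}
step 10: b <- (c % -2)                {0,1,2,3,4,5,6,7,8,9,10,11,12,13,14,15}

Answer: 11 steps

b: -1,-1,-1,-1,0,-1,0,-1,0,-1,0,-1,-1,-1,0,0
c: 5,5,5,5,6,7,8,9,10,11,12,13,11,15,16,14
d: 0,0,0,0,0,0,0,0,0,0,0,0,0,0,0,0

steps = 11; useful = 148; efficiency = 148/176 = 37/44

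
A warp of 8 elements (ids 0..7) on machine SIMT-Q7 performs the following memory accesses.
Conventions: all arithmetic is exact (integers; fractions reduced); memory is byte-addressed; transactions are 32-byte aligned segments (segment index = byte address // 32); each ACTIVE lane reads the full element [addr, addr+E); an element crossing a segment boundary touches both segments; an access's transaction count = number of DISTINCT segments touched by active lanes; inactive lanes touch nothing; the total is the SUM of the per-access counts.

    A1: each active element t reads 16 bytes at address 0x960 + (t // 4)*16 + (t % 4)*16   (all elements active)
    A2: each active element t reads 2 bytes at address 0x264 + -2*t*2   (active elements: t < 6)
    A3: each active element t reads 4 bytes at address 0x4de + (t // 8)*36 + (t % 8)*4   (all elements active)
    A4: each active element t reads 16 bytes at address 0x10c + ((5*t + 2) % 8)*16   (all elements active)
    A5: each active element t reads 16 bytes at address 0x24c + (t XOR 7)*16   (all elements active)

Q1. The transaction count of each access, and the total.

A1: 3 transactions
A2: 2 transactions
A3: 2 transactions
A4: 5 transactions
A5: 5 transactions

Answer: 3,2,2,5,5; total 17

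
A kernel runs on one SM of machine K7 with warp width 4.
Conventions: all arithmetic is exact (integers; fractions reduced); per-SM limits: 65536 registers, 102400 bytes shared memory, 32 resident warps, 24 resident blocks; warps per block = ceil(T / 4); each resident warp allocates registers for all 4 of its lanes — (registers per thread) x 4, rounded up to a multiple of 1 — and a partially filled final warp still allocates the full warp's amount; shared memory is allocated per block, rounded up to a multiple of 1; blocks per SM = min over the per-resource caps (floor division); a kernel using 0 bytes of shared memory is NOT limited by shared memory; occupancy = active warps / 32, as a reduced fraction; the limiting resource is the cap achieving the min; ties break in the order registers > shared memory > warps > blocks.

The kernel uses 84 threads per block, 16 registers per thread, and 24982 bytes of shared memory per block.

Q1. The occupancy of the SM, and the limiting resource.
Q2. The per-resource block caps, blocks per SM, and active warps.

Answer: occupancy 21/32, limited by warps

registers: 48 blocks
shared memory: 4 blocks
warps: 1 block
blocks: 24 blocks

Answer: 1 block, 21 active warps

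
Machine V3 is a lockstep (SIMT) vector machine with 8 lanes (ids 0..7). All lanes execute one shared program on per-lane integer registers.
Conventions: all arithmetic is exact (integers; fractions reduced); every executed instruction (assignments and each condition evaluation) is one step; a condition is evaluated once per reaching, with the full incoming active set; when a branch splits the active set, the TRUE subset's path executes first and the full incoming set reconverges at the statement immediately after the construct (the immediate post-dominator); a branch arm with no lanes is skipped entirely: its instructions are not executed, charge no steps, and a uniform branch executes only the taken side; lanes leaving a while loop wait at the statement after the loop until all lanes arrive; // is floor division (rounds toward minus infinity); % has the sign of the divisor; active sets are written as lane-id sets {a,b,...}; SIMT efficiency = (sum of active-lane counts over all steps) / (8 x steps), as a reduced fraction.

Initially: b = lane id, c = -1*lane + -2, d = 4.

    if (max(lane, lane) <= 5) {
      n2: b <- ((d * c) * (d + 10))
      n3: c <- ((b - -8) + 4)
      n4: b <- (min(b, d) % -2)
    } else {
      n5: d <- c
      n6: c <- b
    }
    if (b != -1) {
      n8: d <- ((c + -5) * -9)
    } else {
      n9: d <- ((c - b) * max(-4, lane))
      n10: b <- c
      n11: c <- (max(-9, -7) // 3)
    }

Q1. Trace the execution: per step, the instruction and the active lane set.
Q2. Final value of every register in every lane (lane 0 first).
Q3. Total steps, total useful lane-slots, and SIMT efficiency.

step 0: eval (max(lane, lane) <= 5)  {0,1,2,3,4,5,6,7}
step 1: b <- ((d * c) * (d + 10))    {0,1,2,3,4,5}
step 2: c <- ((b - -8) + 4)          {0,1,2,3,4,5}
step 3: b <- (min(b, d) % -2)        {0,1,2,3,4,5}
step 4: d <- c                       {6,7}
step 5: c <- b                       {6,7}
step 6: eval (b != -1)               {0,1,2,3,4,5,6,7}
step 7: d <- ((c + -5) * -9)         {0,1,2,3,4,5,6,7}

Answer: 8 steps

b: 0,0,0,0,0,0,6,7
c: -100,-156,-212,-268,-324,-380,6,7
d: 945,1449,1953,2457,2961,3465,-9,-18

steps = 8; useful = 46; efficiency = 46/64 = 23/32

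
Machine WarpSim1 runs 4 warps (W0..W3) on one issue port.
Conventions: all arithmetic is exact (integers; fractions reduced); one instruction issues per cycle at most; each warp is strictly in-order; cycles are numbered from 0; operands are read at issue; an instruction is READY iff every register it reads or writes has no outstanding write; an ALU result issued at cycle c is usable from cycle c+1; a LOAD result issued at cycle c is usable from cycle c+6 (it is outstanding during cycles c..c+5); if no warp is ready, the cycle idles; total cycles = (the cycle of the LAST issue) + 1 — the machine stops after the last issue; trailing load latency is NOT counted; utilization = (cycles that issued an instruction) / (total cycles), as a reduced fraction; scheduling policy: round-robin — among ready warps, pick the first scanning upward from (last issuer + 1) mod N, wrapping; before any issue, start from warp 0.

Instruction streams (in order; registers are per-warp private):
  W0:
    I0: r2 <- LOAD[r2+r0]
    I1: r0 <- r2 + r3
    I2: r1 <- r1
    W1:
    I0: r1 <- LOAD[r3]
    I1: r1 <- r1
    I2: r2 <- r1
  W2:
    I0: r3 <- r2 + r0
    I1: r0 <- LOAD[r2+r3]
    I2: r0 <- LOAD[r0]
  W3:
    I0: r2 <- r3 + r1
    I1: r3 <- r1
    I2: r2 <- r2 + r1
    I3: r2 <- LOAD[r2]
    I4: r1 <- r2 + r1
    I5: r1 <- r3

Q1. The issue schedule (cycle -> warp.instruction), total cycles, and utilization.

cycle 0: W0.I0
cycle 1: W1.I0
cycle 2: W2.I0
cycle 3: W3.I0
cycle 4: W2.I1
cycle 5: W3.I1
cycle 6: W0.I1
cycle 7: W1.I1
cycle 8: W3.I2
cycle 9: W0.I2
cycle 10: W1.I2
cycle 11: W2.I2
cycle 12: W3.I3
cycle 13: idle
cycle 14: idle
cycle 15: idle
cycle 16: idle
cycle 17: idle
cycle 18: W3.I4
cycle 19: W3.I5

Answer: 20 cycles, utilization 3/4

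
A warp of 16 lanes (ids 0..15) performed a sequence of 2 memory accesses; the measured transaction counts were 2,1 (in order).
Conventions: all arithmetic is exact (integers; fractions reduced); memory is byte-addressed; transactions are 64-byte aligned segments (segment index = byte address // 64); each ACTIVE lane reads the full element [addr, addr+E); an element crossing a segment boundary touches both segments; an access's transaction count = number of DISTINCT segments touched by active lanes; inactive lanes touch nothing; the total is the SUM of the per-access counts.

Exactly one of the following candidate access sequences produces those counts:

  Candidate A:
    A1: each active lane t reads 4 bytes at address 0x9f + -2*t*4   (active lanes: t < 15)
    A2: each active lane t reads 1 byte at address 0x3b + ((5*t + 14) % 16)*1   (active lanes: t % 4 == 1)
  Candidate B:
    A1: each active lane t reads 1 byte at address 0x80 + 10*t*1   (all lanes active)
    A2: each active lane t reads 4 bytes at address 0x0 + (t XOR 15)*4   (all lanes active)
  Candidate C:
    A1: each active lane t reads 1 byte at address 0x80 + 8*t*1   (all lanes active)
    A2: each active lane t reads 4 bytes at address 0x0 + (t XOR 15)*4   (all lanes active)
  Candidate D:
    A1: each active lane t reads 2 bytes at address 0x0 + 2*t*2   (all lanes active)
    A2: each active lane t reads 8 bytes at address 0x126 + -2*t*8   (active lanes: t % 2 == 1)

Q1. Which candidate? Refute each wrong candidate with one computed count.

A: A1 gives 3 transactions, not 2
B: A1 gives 3 transactions, not 2
D: A1 gives 1 transaction, not 2
C: all counts match (2,1)

Answer: C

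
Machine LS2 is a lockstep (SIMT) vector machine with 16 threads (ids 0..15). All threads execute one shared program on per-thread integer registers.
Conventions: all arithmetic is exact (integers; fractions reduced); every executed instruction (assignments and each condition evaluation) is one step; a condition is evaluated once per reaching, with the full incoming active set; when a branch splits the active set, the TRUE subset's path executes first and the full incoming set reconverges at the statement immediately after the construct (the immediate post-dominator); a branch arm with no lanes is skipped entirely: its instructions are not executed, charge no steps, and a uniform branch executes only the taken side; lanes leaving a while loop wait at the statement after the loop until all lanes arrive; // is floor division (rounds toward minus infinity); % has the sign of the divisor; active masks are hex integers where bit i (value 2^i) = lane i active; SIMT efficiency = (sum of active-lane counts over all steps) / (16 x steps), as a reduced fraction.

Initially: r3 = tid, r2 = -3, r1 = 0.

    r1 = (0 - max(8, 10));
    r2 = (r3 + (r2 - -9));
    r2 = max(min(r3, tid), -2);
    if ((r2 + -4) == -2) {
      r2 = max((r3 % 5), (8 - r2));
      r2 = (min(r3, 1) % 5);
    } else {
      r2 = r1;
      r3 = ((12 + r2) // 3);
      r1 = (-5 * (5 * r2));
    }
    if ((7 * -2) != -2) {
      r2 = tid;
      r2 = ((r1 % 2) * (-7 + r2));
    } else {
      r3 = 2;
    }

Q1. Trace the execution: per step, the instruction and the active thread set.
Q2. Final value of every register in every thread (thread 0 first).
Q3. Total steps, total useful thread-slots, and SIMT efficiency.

step 0: r1 <- (0 - max(8, 10))       0xffff
step 1: r2 <- (r3 + (r2 - -9))       0xffff
step 2: r2 <- max(min(r3, tid), -2)  0xffff
step 3: eval ((r2 + -4) == -2)       0xffff
step 4: r2 <- max((r3 % 5), (8 - r2)) 0x0004
step 5: r2 <- (min(r3, 1) % 5)       0x0004
step 6: r2 <- r1                     0xfffb
step 7: r3 <- ((12 + r2) // 3)       0xfffb
step 8: r1 <- (-5 * (5 * r2))        0xfffb
step 9: eval ((7 * -2) != -2)        0xffff
step 10: r2 <- tid                    0xffff
step 11: r2 <- ((r1 % 2) * (-7 + r2)) 0xffff

Answer: 12 steps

r3: 0,0,2,0,0,0,0,0,0,0,0,0,0,0,0,0
r2: 0,0,0,0,0,0,0,0,0,0,0,0,0,0,0,0
r1: 250,250,-10,250,250,250,250,250,250,250,250,250,250,250,250,250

steps = 12; useful = 159; efficiency = 159/192 = 53/64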